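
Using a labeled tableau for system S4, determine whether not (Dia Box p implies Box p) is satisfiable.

1. not (Dia Box p implies Box p), w0
2. Dia Box p, w0
3. not Box p, w0
4. Box p, w1
5. p, w1
6. not p, w2
Accessibility: w0Rw0, w0Rw1, w0Rw2, w1Rw1, w2Rw2

Satisfiable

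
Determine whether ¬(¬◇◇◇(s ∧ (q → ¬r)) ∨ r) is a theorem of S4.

Invalid (countermodel exists)

Tableau for the negation ¬◇◇◇(s ∧ (q → ¬r)) ∨ r:
1. ¬◇◇◇(s ∧ (q → ¬r)) ∨ r, 0
2. r, 0
Accessibility: 0R0
The negation has an open branch (countermodel exists).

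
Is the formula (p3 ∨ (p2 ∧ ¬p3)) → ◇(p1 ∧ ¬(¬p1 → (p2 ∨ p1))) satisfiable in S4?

Satisfiable

1. (p3 ∨ (p2 ∧ ¬p3)) → ◇(p1 ∧ ¬(¬p1 → (p2 ∨ p1))), u
2. ¬(p3 ∨ (p2 ∧ ¬p3)), u
3. ¬p3, u
4. ¬(p2 ∧ ¬p3), u
5. ¬p2, u
Accessibility: uRu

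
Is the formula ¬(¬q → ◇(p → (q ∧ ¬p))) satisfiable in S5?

1. ¬(¬q → ◇(p → (q ∧ ¬p))), 0
2. ¬q, 0   [¬→-rule on 1]
3. ¬◇(p → (q ∧ ¬p)), 0   [¬→-rule on 1]
4. ¬(p → (q ∧ ¬p)), 0   [¬◇-rule on 3 via 0R0]
5. p, 0   [¬→-rule on 4]
6. ¬(q ∧ ¬p), 0   [¬→-rule on 4]
Accessibility: 0R0

Satisfiable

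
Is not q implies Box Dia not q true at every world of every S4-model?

Tableau for the negation not (not q implies Box Dia not q):
1. not (not q implies Box Dia not q), 0
2. not q, 0
3. not Box Dia not q, 0
4. not Dia not q, 1
5. q, 1
Accessibility: 0R0, 0R1, 1R1
The negation has an open branch (countermodel exists).

Not valid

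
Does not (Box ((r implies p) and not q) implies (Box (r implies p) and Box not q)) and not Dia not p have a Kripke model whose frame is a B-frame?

Unsatisfiable

1. not (Box ((r implies p) and not q) implies (Box (r implies p) and Box not q)) and not Dia not p, u
2. not (Box ((r implies p) and not q) implies (Box (r implies p) and Box not q)), u
3. not Dia not p, u
4. Box ((r implies p) and not q), u
5. not (Box (r implies p) and Box not q), u
6. p, u
7. (r implies p) and not q, u
8. r implies p, u
9. not q, u
10. not Box not q, u
11. q, v
12. p, v
13. (r implies p) and not q, v
14. r implies p, v
15. not q, v
Accessibility: uRu, uRv, vRu, vRv
Branch closes: q and not q both at v.
Every branch closes; the branch above is one of them.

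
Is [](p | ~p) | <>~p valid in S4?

Valid in S4

Tableau for the negation ~([](p | ~p) | <>~p):
1. ~([](p | ~p) | <>~p), 0
2. ~[](p | ~p), 0
3. ~<>~p, 0
4. p, 0
5. ~(p | ~p), 1
6. ~p, 1
7. p, 1
Accessibility: 0R0, 0R1, 1R1
Branch closes: p and ~p both at 1.
Every branch of the negation's tableau closes; the branch above is one of them.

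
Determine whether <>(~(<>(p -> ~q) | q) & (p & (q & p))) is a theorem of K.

Not valid

Tableau for the negation ~<>(~(<>(p -> ~q) | q) & (p & (q & p))):
1. ~<>(~(<>(p -> ~q) | q) & (p & (q & p))), w0
The negation has an open branch (countermodel exists).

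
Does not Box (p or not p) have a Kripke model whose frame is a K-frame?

1. not Box (p or not p), 0
2. not (p or not p), 1   [neg-Box-rule on 1: fresh world 1, 0R1]
3. not p, 1   [neg-or-rule on 2]
4. p, 1   [neg-or-rule on 2]
Accessibility: 0R1
Branch closes: p and not p both at 1.
All branches of the tableau close; one closing branch shown above.

No, unsatisfiable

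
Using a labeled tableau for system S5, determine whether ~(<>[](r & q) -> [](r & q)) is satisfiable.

1. ~(<>[](r & q) -> [](r & q)), u
2. <>[](r & q), u
3. ~[](r & q), u
4. [](r & q), v
5. r & q, u
6. r, u
7. q, u
8. r & q, v
9. r, v
10. q, v
11. ~(r & q), w
12. r & q, w
13. r, w
14. q, w
15. ~q, w
Accessibility: uRu, uRv, uRw, vRu, vRv, vRw, wRu, wRv, wRw
Branch closes: q and ~q both at w.
Every branch closes; the branch above is one of them.

Unsatisfiable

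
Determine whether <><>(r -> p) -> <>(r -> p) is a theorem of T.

Invalid (countermodel exists)

Tableau for the negation ~(<><>(r -> p) -> <>(r -> p)):
1. ~(<><>(r -> p) -> <>(r -> p)), w0
2. <><>(r -> p), w0
3. ~<>(r -> p), w0
4. ~(r -> p), w0
5. r, w0
6. ~p, w0
7. <>(r -> p), w1
8. ~(r -> p), w1
9. r, w1
10. ~p, w1
11. r -> p, w2
12. p, w2
Accessibility: w0Rw0, w0Rw1, w1Rw1, w1Rw2, w2Rw2
The negation has an open branch (countermodel exists).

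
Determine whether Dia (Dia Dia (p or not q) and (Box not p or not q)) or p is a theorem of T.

Tableau for the negation not (Dia (Dia Dia (p or not q) and (Box not p or not q)) or p):
1. not (Dia (Dia Dia (p or not q) and (Box not p or not q)) or p), 0
2. not Dia (Dia Dia (p or not q) and (Box not p or not q)), 0
3. not p, 0
4. not (Dia Dia (p or not q) and (Box not p or not q)), 0
5. not (Box not p or not q), 0
6. not Box not p, 0
7. q, 0
8. p, 1
9. not (Dia Dia (p or not q) and (Box not p or not q)), 1
10. not (Box not p or not q), 1
11. not Box not p, 1
12. q, 1
13. p, 2
Accessibility: 0R0, 0R1, 1R1, 1R2, 2R2
The negation has an open branch (countermodel exists).

Invalid (countermodel exists)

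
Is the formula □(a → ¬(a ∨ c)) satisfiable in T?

Satisfiable

1. □(a → ¬(a ∨ c)), 0
2. a → ¬(a ∨ c), 0   [□-rule on 1 via 0R0]
3. ¬(a ∨ c), 0   [→-rule on 2 (branches; this branch)]
4. ¬a, 0   [¬∨-rule on 3]
5. ¬c, 0   [¬∨-rule on 3]
Accessibility: 0R0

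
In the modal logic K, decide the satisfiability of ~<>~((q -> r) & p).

Satisfiable

1. ~<>~((q -> r) & p), 0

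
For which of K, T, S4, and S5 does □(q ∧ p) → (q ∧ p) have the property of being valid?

T, S4, S5

T-tableau for the negation ¬(□(q ∧ p) → (q ∧ p)):
1. ¬(□(q ∧ p) → (q ∧ p)), u
2. □(q ∧ p), u   [¬→-rule on 1]
3. ¬(q ∧ p), u   [¬→-rule on 1]
4. q ∧ p, u   [□-rule on 2 via uRu]
5. q, u   [∧-rule on 4]
6. p, u   [∧-rule on 4]
7. ¬p, u   [¬∧-rule on 3 (branches; this branch)]
Accessibility: uRu
Branch closes: p and ¬p both at u.
Every branch closes (one shown): valid in T, hence also in S4, S5 (every theorem of T is a theorem of S4 and S5).
K-tableau for the negation ¬(□(q ∧ p) → (q ∧ p)):
1. ¬(□(q ∧ p) → (q ∧ p)), u
2. □(q ∧ p), u   [¬→-rule on 1]
3. ¬(q ∧ p), u   [¬→-rule on 1]
4. ¬p, u   [¬∧-rule on 3 (branches; this branch)]
Complete open branch: countermodel on a K-frame, so not valid in K.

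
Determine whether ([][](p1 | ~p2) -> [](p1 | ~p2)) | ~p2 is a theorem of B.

Yes, valid

Tableau for the negation ~(([][](p1 | ~p2) -> [](p1 | ~p2)) | ~p2):
1. ~(([][](p1 | ~p2) -> [](p1 | ~p2)) | ~p2), w0
2. ~([][](p1 | ~p2) -> [](p1 | ~p2)), w0
3. p2, w0
4. [][](p1 | ~p2), w0
5. ~[](p1 | ~p2), w0
6. [](p1 | ~p2), w0
7. p1 | ~p2, w0
8. p1, w0
9. ~(p1 | ~p2), w1
10. ~p1, w1
11. p2, w1
12. [](p1 | ~p2), w1
13. p1 | ~p2, w1
14. ~p2, w1
Accessibility: w0Rw0, w0Rw1, w1Rw0, w1Rw1
Branch closes: p2 and ~p2 both at w1.
All branches of the negation close; one closing branch shown above.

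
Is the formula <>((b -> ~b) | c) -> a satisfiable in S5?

Satisfiable

1. <>((b -> ~b) | c) -> a, 0
2. a, 0
Accessibility: 0R0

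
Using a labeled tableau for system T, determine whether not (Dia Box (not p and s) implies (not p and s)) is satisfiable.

1. not (Dia Box (not p and s) implies (not p and s)), w0
2. Dia Box (not p and s), w0
3. not (not p and s), w0
4. not s, w0
5. Box (not p and s), w1
6. not p and s, w1
7. not p, w1
8. s, w1
Accessibility: w0Rw0, w0Rw1, w1Rw1

Satisfiable (open branch found)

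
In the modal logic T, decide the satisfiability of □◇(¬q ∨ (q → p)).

Satisfiable

1. □◇(¬q ∨ (q → p)), 0
2. ◇(¬q ∨ (q → p)), 0
3. ¬q ∨ (q → p), 1
4. ◇(¬q ∨ (q → p)), 1
5. q → p, 1
6. p, 1
7. ¬q ∨ (q → p), 2
8. q → p, 2
9. p, 2
Accessibility: 0R0, 0R1, 1R1, 1R2, 2R2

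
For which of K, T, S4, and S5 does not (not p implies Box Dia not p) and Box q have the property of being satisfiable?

K, T, S4

S4-tableau for the formula:
1. not (not p implies Box Dia not p) and Box q, w0
2. not (not p implies Box Dia not p), w0   [and-rule on 1]
3. Box q, w0   [and-rule on 1]
4. not p, w0   [neg-implies-rule on 2]
5. not Box Dia not p, w0   [neg-implies-rule on 2]
6. q, w0   [Box-rule on 3 via w0Rw0]
7. not Dia not p, w1   [neg-Box-rule on 5: fresh world w1, w0Rw1]
8. q, w1   [Box-rule on 3 via w0Rw1]
9. p, w1   [neg-Dia-rule on 7 via w1Rw1]
Accessibility: w0Rw0, w0Rw1, w1Rw1
Complete open branch: satisfiable in S4, hence also in K, T (this S4-model is also a K-model and a T-model).
S5-tableau for the formula:
1. not (not p implies Box Dia not p) and Box q, w0
2. not (not p implies Box Dia not p), w0   [and-rule on 1]
3. Box q, w0   [and-rule on 1]
4. not p, w0   [neg-implies-rule on 2]
5. not Box Dia not p, w0   [neg-implies-rule on 2]
6. q, w0   [Box-rule on 3 via w0Rw0]
7. not Dia not p, w1   [neg-Box-rule on 5: fresh world w1, w0Rw1]
8. q, w1   [Box-rule on 3 via w0Rw1]
9. p, w0   [neg-Dia-rule on 7 via w1Rw0]
Accessibility: w0Rw0, w0Rw1, w1Rw0, w1Rw1
Branch closes: p and not p both at w0.
Every branch closes (one shown): unsatisfiable in S5.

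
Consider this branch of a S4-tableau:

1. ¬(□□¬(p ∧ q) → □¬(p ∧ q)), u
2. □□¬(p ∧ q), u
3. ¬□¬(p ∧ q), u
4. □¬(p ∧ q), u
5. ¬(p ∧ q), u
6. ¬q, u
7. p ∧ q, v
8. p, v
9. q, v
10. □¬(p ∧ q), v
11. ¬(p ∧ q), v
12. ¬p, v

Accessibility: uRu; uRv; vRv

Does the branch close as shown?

Both p and ¬p appear at v.

Closed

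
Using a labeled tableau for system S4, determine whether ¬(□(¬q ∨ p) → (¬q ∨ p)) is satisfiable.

1. ¬(□(¬q ∨ p) → (¬q ∨ p)), u
2. □(¬q ∨ p), u
3. ¬(¬q ∨ p), u
4. q, u
5. ¬p, u
6. ¬q ∨ p, u
7. p, u
Accessibility: uRu
Branch closes: p and ¬p both at u.
Every branch closes; the branch above is one of them.

Unsatisfiable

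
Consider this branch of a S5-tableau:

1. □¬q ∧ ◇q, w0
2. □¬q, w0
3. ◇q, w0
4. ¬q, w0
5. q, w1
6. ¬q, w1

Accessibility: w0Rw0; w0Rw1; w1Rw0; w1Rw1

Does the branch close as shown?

Both q and ¬q appear at w1.

Yes, closed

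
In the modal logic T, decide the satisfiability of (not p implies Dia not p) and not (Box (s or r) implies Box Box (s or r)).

Satisfiable

1. (not p implies Dia not p) and not (Box (s or r) implies Box Box (s or r)), u
2. not p implies Dia not p, u
3. not (Box (s or r) implies Box Box (s or r)), u
4. Box (s or r), u
5. not Box Box (s or r), u
6. s or r, u
7. Dia not p, u
8. r, u
9. not Box (s or r), v
10. s or r, v
11. r, v
12. not p, w
13. s or r, w
14. r, w
15. not (s or r), x
16. not s, x
17. not r, x
Accessibility: uRu, uRv, uRw, vRv, vRx, wRw, xRx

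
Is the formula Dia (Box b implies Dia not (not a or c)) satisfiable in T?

1. Dia (Box b implies Dia not (not a or c)), w0
2. Box b implies Dia not (not a or c), w1   [Dia-rule on 1: fresh world w1, w0Rw1]
3. Dia not (not a or c), w1   [implies-rule on 2 (branches; this branch)]
4. not (not a or c), w2   [Dia-rule on 3: fresh world w2, w1Rw2]
5. a, w2   [neg-or-rule on 4]
6. not c, w2   [neg-or-rule on 4]
Accessibility: w0Rw0, w0Rw1, w1Rw1, w1Rw2, w2Rw2

Satisfiable (open branch found)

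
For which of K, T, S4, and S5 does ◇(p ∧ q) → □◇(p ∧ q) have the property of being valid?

S5

S4-tableau for the negation ¬(◇(p ∧ q) → □◇(p ∧ q)):
1. ¬(◇(p ∧ q) → □◇(p ∧ q)), u
2. ◇(p ∧ q), u   [¬→-rule on 1]
3. ¬□◇(p ∧ q), u   [¬→-rule on 1]
4. p ∧ q, v   [◇-rule on 2: fresh world v, uRv]
5. p, v   [∧-rule on 4]
6. q, v   [∧-rule on 4]
7. ¬◇(p ∧ q), w   [¬□-rule on 3: fresh world w, uRw]
8. ¬(p ∧ q), w   [¬◇-rule on 7 via wRw]
9. ¬q, w   [¬∧-rule on 8 (branches; this branch)]
Accessibility: uRu, uRv, uRw, vRv, wRw
Complete open branch: countermodel on an S4-frame, so not valid in S4, nor in K, T (the same frame is also a K-frame and a T-frame).
S5-tableau for the negation ¬(◇(p ∧ q) → □◇(p ∧ q)):
1. ¬(◇(p ∧ q) → □◇(p ∧ q)), u
2. ◇(p ∧ q), u   [¬→-rule on 1]
3. ¬□◇(p ∧ q), u   [¬→-rule on 1]
4. p ∧ q, v   [◇-rule on 2: fresh world v, uRv]
5. p, v   [∧-rule on 4]
6. q, v   [∧-rule on 4]
7. ¬◇(p ∧ q), w   [¬□-rule on 3: fresh world w, uRw]
8. ¬(p ∧ q), u   [¬◇-rule on 7 via wRu]
9. ¬(p ∧ q), v   [¬◇-rule on 7 via wRv]
10. ¬(p ∧ q), w   [¬◇-rule on 7 via wRw]
11. ¬q, u   [¬∧-rule on 8 (branches; this branch)]
12. ¬q, v   [¬∧-rule on 9 (branches; this branch)]
Accessibility: uRu, uRv, uRw, vRu, vRv, vRw, wRu, wRv, wRw
Branch closes: q and ¬q both at v.
Every branch closes (one shown): valid in S5.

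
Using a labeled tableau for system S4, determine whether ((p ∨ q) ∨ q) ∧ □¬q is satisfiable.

Satisfiable (open branch found)

1. ((p ∨ q) ∨ q) ∧ □¬q, w0
2. (p ∨ q) ∨ q, w0   [∧-rule on 1]
3. □¬q, w0   [∧-rule on 1]
4. ¬q, w0   [□-rule on 3 via w0Rw0]
5. p ∨ q, w0   [∨-rule on 2 (branches; this branch)]
6. p, w0   [∨-rule on 5 (branches; this branch)]
Accessibility: w0Rw0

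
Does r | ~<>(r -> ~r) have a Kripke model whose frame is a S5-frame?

Yes, satisfiable

1. r | ~<>(r -> ~r), w0
2. ~<>(r -> ~r), w0
3. ~(r -> ~r), w0
4. r, w0
Accessibility: w0Rw0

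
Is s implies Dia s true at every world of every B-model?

Tableau for the negation not (s implies Dia s):
1. not (s implies Dia s), u
2. s, u
3. not Dia s, u
4. not s, u
Accessibility: uRu
Branch closes: s and not s both at u.
All branches of the negation close; one closing branch shown above.

Valid in B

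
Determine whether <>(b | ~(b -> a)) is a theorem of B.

Tableau for the negation ~<>(b | ~(b -> a)):
1. ~<>(b | ~(b -> a)), u
2. ~(b | ~(b -> a)), u
3. ~b, u
4. b -> a, u
5. a, u
Accessibility: uRu
The negation has an open branch (countermodel exists).

No, not valid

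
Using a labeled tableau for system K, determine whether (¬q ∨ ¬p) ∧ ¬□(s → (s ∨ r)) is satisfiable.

1. (¬q ∨ ¬p) ∧ ¬□(s → (s ∨ r)), 0
2. ¬q ∨ ¬p, 0
3. ¬□(s → (s ∨ r)), 0
4. ¬p, 0
5. ¬(s → (s ∨ r)), 1
6. s, 1
7. ¬(s ∨ r), 1
8. ¬s, 1
9. ¬r, 1
Accessibility: 0R1
Branch closes: s and ¬s both at 1.
All branches of the tableau close; one closing branch shown above.

No, unsatisfiable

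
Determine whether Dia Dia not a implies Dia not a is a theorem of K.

No, not valid

Tableau for the negation not (Dia Dia not a implies Dia not a):
1. not (Dia Dia not a implies Dia not a), w0
2. Dia Dia not a, w0
3. not Dia not a, w0
4. Dia not a, w1
5. a, w1
6. not a, w2
Accessibility: w0Rw1, w1Rw2
The negation has an open branch (countermodel exists).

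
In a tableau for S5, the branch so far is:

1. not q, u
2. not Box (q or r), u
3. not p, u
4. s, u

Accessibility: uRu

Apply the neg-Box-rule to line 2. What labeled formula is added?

a fresh world v with uRv, and not (q or r) at v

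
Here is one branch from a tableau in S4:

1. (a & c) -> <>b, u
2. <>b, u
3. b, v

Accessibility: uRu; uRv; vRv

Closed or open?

No, open

There is no literal clash: for every atom and world, at most one sign appears.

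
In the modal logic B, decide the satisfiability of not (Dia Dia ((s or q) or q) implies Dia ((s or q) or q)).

1. not (Dia Dia ((s or q) or q) implies Dia ((s or q) or q)), 0
2. Dia Dia ((s or q) or q), 0
3. not Dia ((s or q) or q), 0
4. not ((s or q) or q), 0
5. not (s or q), 0
6. not q, 0
7. not s, 0
8. Dia ((s or q) or q), 1
9. not ((s or q) or q), 1
10. not (s or q), 1
11. not q, 1
12. not s, 1
13. (s or q) or q, 2
14. q, 2
Accessibility: 0R0, 0R1, 1R0, 1R1, 1R2, 2R1, 2R2

Satisfiable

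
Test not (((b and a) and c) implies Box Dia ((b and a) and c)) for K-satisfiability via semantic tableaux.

Satisfiable (open branch found)

1. not (((b and a) and c) implies Box Dia ((b and a) and c)), w0
2. (b and a) and c, w0   [neg-implies-rule on 1]
3. not Box Dia ((b and a) and c), w0   [neg-implies-rule on 1]
4. b and a, w0   [and-rule on 2]
5. c, w0   [and-rule on 2]
6. b, w0   [and-rule on 4]
7. a, w0   [and-rule on 4]
8. not Dia ((b and a) and c), w1   [neg-Box-rule on 3: fresh world w1, w0Rw1]
Accessibility: w0Rw1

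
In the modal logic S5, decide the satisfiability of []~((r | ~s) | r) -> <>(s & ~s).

1. []~((r | ~s) | r) -> <>(s & ~s), u
2. ~[]~((r | ~s) | r), u   [->-rule on 1 (branches; this branch)]
3. (r | ~s) | r, v   [~[]-rule on 2: fresh world v, uRv]
4. r, v   [|-rule on 3 (branches; this branch)]
Accessibility: uRu, uRv, vRu, vRv

Yes, satisfiable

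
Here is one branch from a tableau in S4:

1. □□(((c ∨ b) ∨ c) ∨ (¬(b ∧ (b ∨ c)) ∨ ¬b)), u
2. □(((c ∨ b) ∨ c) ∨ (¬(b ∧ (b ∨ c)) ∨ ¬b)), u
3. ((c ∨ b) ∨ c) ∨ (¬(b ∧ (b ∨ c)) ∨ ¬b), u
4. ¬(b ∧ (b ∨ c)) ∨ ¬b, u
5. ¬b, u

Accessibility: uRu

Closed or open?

No world carries both an atom and its negation.

No, open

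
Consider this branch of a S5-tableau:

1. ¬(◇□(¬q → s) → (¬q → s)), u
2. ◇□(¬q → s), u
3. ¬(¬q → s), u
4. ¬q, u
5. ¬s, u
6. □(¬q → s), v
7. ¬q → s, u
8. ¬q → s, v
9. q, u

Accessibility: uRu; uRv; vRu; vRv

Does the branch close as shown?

Both q and ¬q appear at u.

Closed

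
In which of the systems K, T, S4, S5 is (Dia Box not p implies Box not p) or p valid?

S5

S4-tableau for the negation not ((Dia Box not p implies Box not p) or p):
1. not ((Dia Box not p implies Box not p) or p), 0
2. not (Dia Box not p implies Box not p), 0
3. not p, 0
4. Dia Box not p, 0
5. not Box not p, 0
6. Box not p, 1
7. not p, 1
8. p, 2
Accessibility: 0R0, 0R1, 0R2, 1R1, 2R2
Complete open branch: countermodel on an S4-frame, so not valid in S4, nor in K, T (the same frame is also a K-frame and a T-frame).
S5-tableau for the negation not ((Dia Box not p implies Box not p) or p):
1. not ((Dia Box not p implies Box not p) or p), 0
2. not (Dia Box not p implies Box not p), 0
3. not p, 0
4. Dia Box not p, 0
5. not Box not p, 0
6. Box not p, 1
7. not p, 1
8. p, 2
9. not p, 2
Accessibility: 0R0, 0R1, 0R2, 1R0, 1R1, 1R2, 2R0, 2R1, 2R2
Branch closes: p and not p both at 2.
Every branch closes (one shown): valid in S5.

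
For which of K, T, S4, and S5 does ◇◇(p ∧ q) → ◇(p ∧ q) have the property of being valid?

S4, S5

T-tableau for the negation ¬(◇◇(p ∧ q) → ◇(p ∧ q)):
1. ¬(◇◇(p ∧ q) → ◇(p ∧ q)), u
2. ◇◇(p ∧ q), u
3. ¬◇(p ∧ q), u
4. ¬(p ∧ q), u
5. ¬q, u
6. ◇(p ∧ q), v
7. ¬(p ∧ q), v
8. ¬q, v
9. p ∧ q, w
10. p, w
11. q, w
Accessibility: uRu, uRv, vRv, vRw, wRw
Complete open branch: countermodel on a T-frame, so not valid in T, nor in K (the same frame is also a K-frame).
S4-tableau for the negation ¬(◇◇(p ∧ q) → ◇(p ∧ q)):
1. ¬(◇◇(p ∧ q) → ◇(p ∧ q)), u
2. ◇◇(p ∧ q), u
3. ¬◇(p ∧ q), u
4. ¬(p ∧ q), u
5. ¬q, u
6. ◇(p ∧ q), v
7. ¬(p ∧ q), v
8. ¬q, v
9. p ∧ q, w
10. p, w
11. q, w
12. ¬(p ∧ q), w
13. ¬q, w
Accessibility: uRu, uRv, uRw, vRv, vRw, wRw
Branch closes: q and ¬q both at w.
Every branch closes (one shown): valid in S4, hence also in S5 (every theorem of S4 is a theorem of S5).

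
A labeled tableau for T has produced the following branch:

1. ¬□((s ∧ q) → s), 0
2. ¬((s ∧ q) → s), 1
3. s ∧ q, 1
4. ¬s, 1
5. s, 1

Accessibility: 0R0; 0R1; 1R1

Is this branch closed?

Both s and ¬s appear at 1.

Closed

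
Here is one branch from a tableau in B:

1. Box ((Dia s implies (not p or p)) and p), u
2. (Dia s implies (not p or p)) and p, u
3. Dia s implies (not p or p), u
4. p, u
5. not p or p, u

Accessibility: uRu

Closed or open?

Not closed

There is no literal clash: for every atom and world, at most one sign appears.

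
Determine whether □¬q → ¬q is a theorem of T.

Yes, valid

Tableau for the negation ¬(□¬q → ¬q):
1. ¬(□¬q → ¬q), w0
2. □¬q, w0
3. q, w0
4. ¬q, w0
Accessibility: w0Rw0
Branch closes: q and ¬q both at w0.
All branches of the negation close; one closing branch shown above.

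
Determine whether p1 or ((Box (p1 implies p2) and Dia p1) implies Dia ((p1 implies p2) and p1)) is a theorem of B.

Tableau for the negation not (p1 or ((Box (p1 implies p2) and Dia p1) implies Dia ((p1 implies p2) and p1))):
1. not (p1 or ((Box (p1 implies p2) and Dia p1) implies Dia ((p1 implies p2) and p1))), w0
2. not p1, w0   [neg-or-rule on 1]
3. not ((Box (p1 implies p2) and Dia p1) implies Dia ((p1 implies p2) and p1)), w0   [neg-or-rule on 1]
4. Box (p1 implies p2) and Dia p1, w0   [neg-implies-rule on 3]
5. not Dia ((p1 implies p2) and p1), w0   [neg-implies-rule on 3]
6. Box (p1 implies p2), w0   [and-rule on 4]
7. Dia p1, w0   [and-rule on 4]
8. not ((p1 implies p2) and p1), w0   [neg-Dia-rule on 5 via w0Rw0]
9. p1 implies p2, w0   [Box-rule on 6 via w0Rw0]
10. p2, w0   [implies-rule on 9 (branches; this branch)]
11. p1, w1   [Dia-rule on 7: fresh world w1, w0Rw1]
12. not ((p1 implies p2) and p1), w1   [neg-Dia-rule on 5 via w0Rw1]
13. p1 implies p2, w1   [Box-rule on 6 via w0Rw1]
14. not (p1 implies p2), w1   [neg-and-rule on 12 (branches; this branch)]
15. not p2, w1   [neg-implies-rule on 14]
16. p2, w1   [implies-rule on 13 (branches; this branch)]
Accessibility: w0Rw0, w0Rw1, w1Rw0, w1Rw1
Branch closes: p2 and not p2 both at w1.
All branches of the negation close; one closing branch shown above.

Yes, valid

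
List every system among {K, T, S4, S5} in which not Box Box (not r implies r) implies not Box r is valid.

S4, S5

S4-tableau for the negation not (not Box Box (not r implies r) implies not Box r):
1. not (not Box Box (not r implies r) implies not Box r), u
2. not Box Box (not r implies r), u   [neg-implies-rule on 1]
3. Box r, u   [neg-implies-rule on 1]
4. r, u   [Box-rule on 3 via uRu]
5. not Box (not r implies r), v   [neg-Box-rule on 2: fresh world v, uRv]
6. r, v   [Box-rule on 3 via uRv]
7. not (not r implies r), w   [neg-Box-rule on 5: fresh world w, vRw]
8. not r, w   [neg-implies-rule on 7]
9. r, w   [Box-rule on 3 via uRw]
Accessibility: uRu, uRv, uRw, vRv, vRw, wRw
Branch closes: r and not r both at w.
Every branch closes (one shown): valid in S4, hence also in S5 (every theorem of S4 is a theorem of S5).
T-tableau for the negation not (not Box Box (not r implies r) implies not Box r):
1. not (not Box Box (not r implies r) implies not Box r), u
2. not Box Box (not r implies r), u   [neg-implies-rule on 1]
3. Box r, u   [neg-implies-rule on 1]
4. r, u   [Box-rule on 3 via uRu]
5. not Box (not r implies r), v   [neg-Box-rule on 2: fresh world v, uRv]
6. r, v   [Box-rule on 3 via uRv]
7. not (not r implies r), w   [neg-Box-rule on 5: fresh world w, vRw]
8. not r, w   [neg-implies-rule on 7]
Accessibility: uRu, uRv, vRv, vRw, wRw
Complete open branch: countermodel on a T-frame, so not valid in T, nor in K (the same frame is also a K-frame).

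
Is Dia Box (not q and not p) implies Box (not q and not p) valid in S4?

Tableau for the negation not (Dia Box (not q and not p) implies Box (not q and not p)):
1. not (Dia Box (not q and not p) implies Box (not q and not p)), 0
2. Dia Box (not q and not p), 0
3. not Box (not q and not p), 0
4. Box (not q and not p), 1
5. not q and not p, 1
6. not q, 1
7. not p, 1
8. not (not q and not p), 2
9. p, 2
Accessibility: 0R0, 0R1, 0R2, 1R1, 2R2
The negation has an open branch (countermodel exists).

Invalid (countermodel exists)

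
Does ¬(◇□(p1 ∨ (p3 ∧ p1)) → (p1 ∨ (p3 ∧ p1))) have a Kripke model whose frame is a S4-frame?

1. ¬(◇□(p1 ∨ (p3 ∧ p1)) → (p1 ∨ (p3 ∧ p1))), w0
2. ◇□(p1 ∨ (p3 ∧ p1)), w0   [¬→-rule on 1]
3. ¬(p1 ∨ (p3 ∧ p1)), w0   [¬→-rule on 1]
4. ¬p1, w0   [¬∨-rule on 3]
5. ¬(p3 ∧ p1), w0   [¬∨-rule on 3]
6. □(p1 ∨ (p3 ∧ p1)), w1   [◇-rule on 2: fresh world w1, w0Rw1]
7. p1 ∨ (p3 ∧ p1), w1   [□-rule on 6 via w1Rw1]
8. p3 ∧ p1, w1   [∨-rule on 7 (branches; this branch)]
9. p3, w1   [∧-rule on 8]
10. p1, w1   [∧-rule on 8]
Accessibility: w0Rw0, w0Rw1, w1Rw1

Yes, satisfiable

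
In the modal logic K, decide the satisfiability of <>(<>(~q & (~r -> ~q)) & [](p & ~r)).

Satisfiable (open branch found)

1. <>(<>(~q & (~r -> ~q)) & [](p & ~r)), u
2. <>(~q & (~r -> ~q)) & [](p & ~r), v
3. <>(~q & (~r -> ~q)), v
4. [](p & ~r), v
5. ~q & (~r -> ~q), w
6. ~q, w
7. ~r -> ~q, w
8. p & ~r, w
9. p, w
10. ~r, w
Accessibility: uRv, vRw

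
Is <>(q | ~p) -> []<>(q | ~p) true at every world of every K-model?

Invalid (countermodel exists)

Tableau for the negation ~(<>(q | ~p) -> []<>(q | ~p)):
1. ~(<>(q | ~p) -> []<>(q | ~p)), u
2. <>(q | ~p), u
3. ~[]<>(q | ~p), u
4. q | ~p, v
5. ~p, v
6. ~<>(q | ~p), w
Accessibility: uRv, uRw
The negation has an open branch (countermodel exists).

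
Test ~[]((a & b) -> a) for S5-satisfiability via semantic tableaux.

Unsatisfiable (every branch closes)

1. ~[]((a & b) -> a), u
2. ~((a & b) -> a), v
3. a & b, v
4. ~a, v
5. a, v
6. b, v
Accessibility: uRu, uRv, vRu, vRv
Branch closes: a and ~a both at v.
(One branch shown.) All branches close.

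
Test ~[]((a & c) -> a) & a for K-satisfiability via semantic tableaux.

Unsatisfiable

1. ~[]((a & c) -> a) & a, w0
2. ~[]((a & c) -> a), w0   [&-rule on 1]
3. a, w0   [&-rule on 1]
4. ~((a & c) -> a), w1   [~[]-rule on 2: fresh world w1, w0Rw1]
5. a & c, w1   [~->-rule on 4]
6. ~a, w1   [~->-rule on 4]
7. a, w1   [&-rule on 5]
8. c, w1   [&-rule on 5]
Accessibility: w0Rw1
Branch closes: a and ~a both at w1.
(One branch shown.) All branches close.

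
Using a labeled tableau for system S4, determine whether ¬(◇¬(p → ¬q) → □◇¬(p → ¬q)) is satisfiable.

Yes, satisfiable

1. ¬(◇¬(p → ¬q) → □◇¬(p → ¬q)), u
2. ◇¬(p → ¬q), u
3. ¬□◇¬(p → ¬q), u
4. ¬(p → ¬q), v
5. p, v
6. q, v
7. ¬◇¬(p → ¬q), w
8. p → ¬q, w
9. ¬q, w
Accessibility: uRu, uRv, uRw, vRv, wRw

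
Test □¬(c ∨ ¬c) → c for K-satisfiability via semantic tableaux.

Satisfiable

1. □¬(c ∨ ¬c) → c, w0
2. c, w0   [→-rule on 1 (branches; this branch)]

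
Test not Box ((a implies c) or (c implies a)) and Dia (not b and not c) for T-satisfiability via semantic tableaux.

No, unsatisfiable

1. not Box ((a implies c) or (c implies a)) and Dia (not b and not c), w0
2. not Box ((a implies c) or (c implies a)), w0
3. Dia (not b and not c), w0
4. not ((a implies c) or (c implies a)), w1
5. not (a implies c), w1
6. not (c implies a), w1
7. a, w1
8. not c, w1
9. c, w1
10. not a, w1
Accessibility: w0Rw0, w0Rw1, w1Rw1
Branch closes: c and not c both at w1.
All branches of the tableau close; one closing branch shown above.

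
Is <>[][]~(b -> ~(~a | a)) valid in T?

Tableau for the negation ~<>[][]~(b -> ~(~a | a)):
1. ~<>[][]~(b -> ~(~a | a)), u
2. ~[][]~(b -> ~(~a | a)), u
3. ~[]~(b -> ~(~a | a)), v
4. ~[][]~(b -> ~(~a | a)), v
5. b -> ~(~a | a), w
6. ~b, w
7. ~[]~(b -> ~(~a | a)), x
8. b -> ~(~a | a), y
9. ~b, y
Accessibility: uRu, uRv, vRv, vRw, vRx, wRw, xRx, xRy, yRy
The negation has an open branch (countermodel exists).

Invalid (countermodel exists)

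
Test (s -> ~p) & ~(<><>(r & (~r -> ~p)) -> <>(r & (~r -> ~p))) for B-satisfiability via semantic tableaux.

1. (s -> ~p) & ~(<><>(r & (~r -> ~p)) -> <>(r & (~r -> ~p))), 0
2. s -> ~p, 0   [&-rule on 1]
3. ~(<><>(r & (~r -> ~p)) -> <>(r & (~r -> ~p))), 0   [&-rule on 1]
4. <><>(r & (~r -> ~p)), 0   [~->-rule on 3]
5. ~<>(r & (~r -> ~p)), 0   [~->-rule on 3]
6. ~(r & (~r -> ~p)), 0   [~<>-rule on 5 via 0R0]
7. ~p, 0   [->-rule on 2 (branches; this branch)]
8. ~r, 0   [~&-rule on 6 (branches; this branch)]
9. <>(r & (~r -> ~p)), 1   [<>-rule on 4: fresh world 1, 0R1]
10. ~(r & (~r -> ~p)), 1   [~<>-rule on 5 via 0R1]
11. ~(~r -> ~p), 1   [~&-rule on 10 (branches; this branch)]
12. ~r, 1   [~->-rule on 11]
13. p, 1   [~->-rule on 11]
14. r & (~r -> ~p), 2   [<>-rule on 9: fresh world 2, 1R2]
15. r, 2   [&-rule on 14]
16. ~r -> ~p, 2   [&-rule on 14]
17. ~p, 2   [->-rule on 16 (branches; this branch)]
Accessibility: 0R0, 0R1, 1R0, 1R1, 1R2, 2R1, 2R2

Satisfiable (open branch found)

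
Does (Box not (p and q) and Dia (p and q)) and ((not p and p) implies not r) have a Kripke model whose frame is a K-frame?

1. (Box not (p and q) and Dia (p and q)) and ((not p and p) implies not r), u
2. Box not (p and q) and Dia (p and q), u
3. (not p and p) implies not r, u
4. Box not (p and q), u
5. Dia (p and q), u
6. not (not p and p), u
7. not p, u
8. p and q, v
9. p, v
10. q, v
11. not (p and q), v
12. not q, v
Accessibility: uRv
Branch closes: q and not q both at v.
Every branch closes; the branch above is one of them.

No, unsatisfiable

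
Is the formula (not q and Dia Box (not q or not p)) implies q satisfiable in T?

Satisfiable (open branch found)

1. (not q and Dia Box (not q or not p)) implies q, 0
2. q, 0   [implies-rule on 1 (branches; this branch)]
Accessibility: 0R0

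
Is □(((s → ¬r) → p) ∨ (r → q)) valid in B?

Tableau for the negation ¬□(((s → ¬r) → p) ∨ (r → q)):
1. ¬□(((s → ¬r) → p) ∨ (r → q)), u
2. ¬(((s → ¬r) → p) ∨ (r → q)), v
3. ¬((s → ¬r) → p), v
4. ¬(r → q), v
5. s → ¬r, v
6. ¬p, v
7. r, v
8. ¬q, v
9. ¬s, v
Accessibility: uRu, uRv, vRu, vRv
The negation has an open branch (countermodel exists).

Not valid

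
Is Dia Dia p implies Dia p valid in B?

No, not valid

Tableau for the negation not (Dia Dia p implies Dia p):
1. not (Dia Dia p implies Dia p), u
2. Dia Dia p, u   [neg-implies-rule on 1]
3. not Dia p, u   [neg-implies-rule on 1]
4. not p, u   [neg-Dia-rule on 3 via uRu]
5. Dia p, v   [Dia-rule on 2: fresh world v, uRv]
6. not p, v   [neg-Dia-rule on 3 via uRv]
7. p, w   [Dia-rule on 5: fresh world w, vRw]
Accessibility: uRu, uRv, vRu, vRv, vRw, wRv, wRw
The negation has an open branch (countermodel exists).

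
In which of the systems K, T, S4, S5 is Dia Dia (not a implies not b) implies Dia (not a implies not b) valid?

T-tableau for the negation not (Dia Dia (not a implies not b) implies Dia (not a implies not b)):
1. not (Dia Dia (not a implies not b) implies Dia (not a implies not b)), 0
2. Dia Dia (not a implies not b), 0
3. not Dia (not a implies not b), 0
4. not (not a implies not b), 0
5. not a, 0
6. b, 0
7. Dia (not a implies not b), 1
8. not (not a implies not b), 1
9. not a, 1
10. b, 1
11. not a implies not b, 2
12. not b, 2
Accessibility: 0R0, 0R1, 1R1, 1R2, 2R2
Complete open branch: countermodel on a T-frame, so not valid in T, nor in K (the same frame is also a K-frame).
S4-tableau for the negation not (Dia Dia (not a implies not b) implies Dia (not a implies not b)):
1. not (Dia Dia (not a implies not b) implies Dia (not a implies not b)), 0
2. Dia Dia (not a implies not b), 0
3. not Dia (not a implies not b), 0
4. not (not a implies not b), 0
5. not a, 0
6. b, 0
7. Dia (not a implies not b), 1
8. not (not a implies not b), 1
9. not a, 1
10. b, 1
11. not a implies not b, 2
12. not (not a implies not b), 2
13. not a, 2
14. b, 2
15. not b, 2
Accessibility: 0R0, 0R1, 0R2, 1R1, 1R2, 2R2
Branch closes: b and not b both at 2.
Every branch closes (one shown): valid in S4, hence also in S5 (every theorem of S4 is a theorem of S5).

S4, S5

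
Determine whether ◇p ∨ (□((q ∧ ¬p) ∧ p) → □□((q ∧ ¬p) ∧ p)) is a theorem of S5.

Yes, valid

Tableau for the negation ¬(◇p ∨ (□((q ∧ ¬p) ∧ p) → □□((q ∧ ¬p) ∧ p))):
1. ¬(◇p ∨ (□((q ∧ ¬p) ∧ p) → □□((q ∧ ¬p) ∧ p))), u
2. ¬◇p, u
3. ¬(□((q ∧ ¬p) ∧ p) → □□((q ∧ ¬p) ∧ p)), u
4. □((q ∧ ¬p) ∧ p), u
5. ¬□□((q ∧ ¬p) ∧ p), u
6. ¬p, u
7. (q ∧ ¬p) ∧ p, u
8. q ∧ ¬p, u
9. p, u
Accessibility: uRu
Branch closes: p and ¬p both at u.
Every branch of the negation's tableau closes; the branch above is one of them.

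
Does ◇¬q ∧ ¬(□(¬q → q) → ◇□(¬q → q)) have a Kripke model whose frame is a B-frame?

Unsatisfiable (every branch closes)

1. ◇¬q ∧ ¬(□(¬q → q) → ◇□(¬q → q)), 0
2. ◇¬q, 0
3. ¬(□(¬q → q) → ◇□(¬q → q)), 0
4. □(¬q → q), 0
5. ¬◇□(¬q → q), 0
6. ¬q → q, 0
7. ¬□(¬q → q), 0
8. q, 0
9. ¬q, 1
10. ¬q → q, 1
11. ¬□(¬q → q), 1
12. q, 1
Accessibility: 0R0, 0R1, 1R0, 1R1
Branch closes: q and ¬q both at 1.
(One branch shown.) All branches close.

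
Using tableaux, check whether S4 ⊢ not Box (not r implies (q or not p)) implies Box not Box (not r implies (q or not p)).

Invalid (countermodel exists)

Tableau for the negation not (not Box (not r implies (q or not p)) implies Box not Box (not r implies (q or not p))):
1. not (not Box (not r implies (q or not p)) implies Box not Box (not r implies (q or not p))), 0
2. not Box (not r implies (q or not p)), 0   [neg-implies-rule on 1]
3. not Box not Box (not r implies (q or not p)), 0   [neg-implies-rule on 1]
4. not (not r implies (q or not p)), 1   [neg-Box-rule on 2: fresh world 1, 0R1]
5. not r, 1   [neg-implies-rule on 4]
6. not (q or not p), 1   [neg-implies-rule on 4]
7. not q, 1   [neg-or-rule on 6]
8. p, 1   [neg-or-rule on 6]
9. Box (not r implies (q or not p)), 2   [neg-Box-rule on 3: fresh world 2, 0R2]
10. not r implies (q or not p), 2   [Box-rule on 9 via 2R2]
11. q or not p, 2   [implies-rule on 10 (branches; this branch)]
12. not p, 2   [or-rule on 11 (branches; this branch)]
Accessibility: 0R0, 0R1, 0R2, 1R1, 2R2
The negation has an open branch (countermodel exists).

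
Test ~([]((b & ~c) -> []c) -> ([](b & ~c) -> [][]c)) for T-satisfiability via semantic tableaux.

1. ~([]((b & ~c) -> []c) -> ([](b & ~c) -> [][]c)), 0
2. []((b & ~c) -> []c), 0   [~->-rule on 1]
3. ~([](b & ~c) -> [][]c), 0   [~->-rule on 1]
4. [](b & ~c), 0   [~->-rule on 3]
5. ~[][]c, 0   [~->-rule on 3]
6. (b & ~c) -> []c, 0   [[]-rule on 2 via 0R0]
7. b & ~c, 0   [[]-rule on 4 via 0R0]
8. b, 0   [&-rule on 7]
9. ~c, 0   [&-rule on 7]
10. []c, 0   [->-rule on 6 (branches; this branch)]
11. c, 0   [[]-rule on 10 via 0R0]
Accessibility: 0R0
Branch closes: c and ~c both at 0.
(One branch shown.) All branches close.

Unsatisfiable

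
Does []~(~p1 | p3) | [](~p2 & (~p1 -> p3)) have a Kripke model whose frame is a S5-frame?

1. []~(~p1 | p3) | [](~p2 & (~p1 -> p3)), w0
2. [](~p2 & (~p1 -> p3)), w0   [|-rule on 1 (branches; this branch)]
3. ~p2 & (~p1 -> p3), w0   [[]-rule on 2 via w0Rw0]
4. ~p2, w0   [&-rule on 3]
5. ~p1 -> p3, w0   [&-rule on 3]
6. p3, w0   [->-rule on 5 (branches; this branch)]
Accessibility: w0Rw0

Satisfiable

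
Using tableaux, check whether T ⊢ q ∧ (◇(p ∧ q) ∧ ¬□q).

Invalid (countermodel exists)

Tableau for the negation ¬(q ∧ (◇(p ∧ q) ∧ ¬□q)):
1. ¬(q ∧ (◇(p ∧ q) ∧ ¬□q)), 0
2. ¬(◇(p ∧ q) ∧ ¬□q), 0
3. □q, 0
4. q, 0
Accessibility: 0R0
The negation has an open branch (countermodel exists).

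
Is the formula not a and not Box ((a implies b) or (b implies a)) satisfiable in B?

Unsatisfiable

1. not a and not Box ((a implies b) or (b implies a)), u
2. not a, u
3. not Box ((a implies b) or (b implies a)), u
4. not ((a implies b) or (b implies a)), v
5. not (a implies b), v
6. not (b implies a), v
7. a, v
8. not b, v
9. b, v
10. not a, v
Accessibility: uRu, uRv, vRu, vRv
Branch closes: b and not b both at v.
(One branch shown.) All branches close.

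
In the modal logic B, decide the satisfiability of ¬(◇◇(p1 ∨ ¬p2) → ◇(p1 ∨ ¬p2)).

Satisfiable

1. ¬(◇◇(p1 ∨ ¬p2) → ◇(p1 ∨ ¬p2)), 0
2. ◇◇(p1 ∨ ¬p2), 0
3. ¬◇(p1 ∨ ¬p2), 0
4. ¬(p1 ∨ ¬p2), 0
5. ¬p1, 0
6. p2, 0
7. ◇(p1 ∨ ¬p2), 1
8. ¬(p1 ∨ ¬p2), 1
9. ¬p1, 1
10. p2, 1
11. p1 ∨ ¬p2, 2
12. ¬p2, 2
Accessibility: 0R0, 0R1, 1R0, 1R1, 1R2, 2R1, 2R2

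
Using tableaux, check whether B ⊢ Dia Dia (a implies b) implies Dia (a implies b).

Invalid (countermodel exists)

Tableau for the negation not (Dia Dia (a implies b) implies Dia (a implies b)):
1. not (Dia Dia (a implies b) implies Dia (a implies b)), w0
2. Dia Dia (a implies b), w0
3. not Dia (a implies b), w0
4. not (a implies b), w0
5. a, w0
6. not b, w0
7. Dia (a implies b), w1
8. not (a implies b), w1
9. a, w1
10. not b, w1
11. a implies b, w2
12. b, w2
Accessibility: w0Rw0, w0Rw1, w1Rw0, w1Rw1, w1Rw2, w2Rw1, w2Rw2
The negation has an open branch (countermodel exists).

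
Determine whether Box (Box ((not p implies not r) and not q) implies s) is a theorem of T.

Not valid

Tableau for the negation not Box (Box ((not p implies not r) and not q) implies s):
1. not Box (Box ((not p implies not r) and not q) implies s), 0
2. not (Box ((not p implies not r) and not q) implies s), 1   [neg-Box-rule on 1: fresh world 1, 0R1]
3. Box ((not p implies not r) and not q), 1   [neg-implies-rule on 2]
4. not s, 1   [neg-implies-rule on 2]
5. (not p implies not r) and not q, 1   [Box-rule on 3 via 1R1]
6. not p implies not r, 1   [and-rule on 5]
7. not q, 1   [and-rule on 5]
8. not r, 1   [implies-rule on 6 (branches; this branch)]
Accessibility: 0R0, 0R1, 1R1
The negation has an open branch (countermodel exists).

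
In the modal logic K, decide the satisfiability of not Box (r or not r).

Unsatisfiable

1. not Box (r or not r), 0
2. not (r or not r), 1
3. not r, 1
4. r, 1
Accessibility: 0R1
Branch closes: r and not r both at 1.
Every branch closes; the branch above is one of them.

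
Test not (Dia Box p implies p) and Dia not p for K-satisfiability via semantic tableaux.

1. not (Dia Box p implies p) and Dia not p, w0
2. not (Dia Box p implies p), w0   [and-rule on 1]
3. Dia not p, w0   [and-rule on 1]
4. Dia Box p, w0   [neg-implies-rule on 2]
5. not p, w0   [neg-implies-rule on 2]
6. not p, w1   [Dia-rule on 3: fresh world w1, w0Rw1]
7. Box p, w2   [Dia-rule on 4: fresh world w2, w0Rw2]
Accessibility: w0Rw1, w0Rw2

Satisfiable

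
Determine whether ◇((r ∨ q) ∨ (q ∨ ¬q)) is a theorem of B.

Valid in B

Tableau for the negation ¬◇((r ∨ q) ∨ (q ∨ ¬q)):
1. ¬◇((r ∨ q) ∨ (q ∨ ¬q)), u
2. ¬((r ∨ q) ∨ (q ∨ ¬q)), u
3. ¬(r ∨ q), u
4. ¬(q ∨ ¬q), u
5. ¬r, u
6. ¬q, u
7. q, u
Accessibility: uRu
Branch closes: q and ¬q both at u.
Every branch of the negation's tableau closes; the branch above is one of them.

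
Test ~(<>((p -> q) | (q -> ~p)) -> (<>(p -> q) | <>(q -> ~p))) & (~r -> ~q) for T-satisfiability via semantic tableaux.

1. ~(<>((p -> q) | (q -> ~p)) -> (<>(p -> q) | <>(q -> ~p))) & (~r -> ~q), u
2. ~(<>((p -> q) | (q -> ~p)) -> (<>(p -> q) | <>(q -> ~p))), u
3. ~r -> ~q, u
4. <>((p -> q) | (q -> ~p)), u
5. ~(<>(p -> q) | <>(q -> ~p)), u
6. ~<>(p -> q), u
7. ~<>(q -> ~p), u
8. ~(p -> q), u
9. p, u
10. ~q, u
11. ~(q -> ~p), u
12. q, u
Accessibility: uRu
Branch closes: q and ~q both at u.
Every branch closes; the branch above is one of them.

Unsatisfiable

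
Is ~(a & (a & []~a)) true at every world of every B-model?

Valid in B

Tableau for the negation a & (a & []~a):
1. a & (a & []~a), w0
2. a, w0   [&-rule on 1]
3. a & []~a, w0   [&-rule on 1]
4. []~a, w0   [&-rule on 3]
5. ~a, w0   [[]-rule on 4 via w0Rw0]
Accessibility: w0Rw0
Branch closes: a and ~a both at w0.
Every branch of the negation's tableau closes; the branch above is one of them.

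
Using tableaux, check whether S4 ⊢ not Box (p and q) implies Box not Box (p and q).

Not valid

Tableau for the negation not (not Box (p and q) implies Box not Box (p and q)):
1. not (not Box (p and q) implies Box not Box (p and q)), w0
2. not Box (p and q), w0
3. not Box not Box (p and q), w0
4. not (p and q), w1
5. not q, w1
6. Box (p and q), w2
7. p and q, w2
8. p, w2
9. q, w2
Accessibility: w0Rw0, w0Rw1, w0Rw2, w1Rw1, w2Rw2
The negation has an open branch (countermodel exists).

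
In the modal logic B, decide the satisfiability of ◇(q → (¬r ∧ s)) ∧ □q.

1. ◇(q → (¬r ∧ s)) ∧ □q, u
2. ◇(q → (¬r ∧ s)), u
3. □q, u
4. q, u
5. q → (¬r ∧ s), v
6. q, v
7. ¬r ∧ s, v
8. ¬r, v
9. s, v
Accessibility: uRu, uRv, vRu, vRv

Satisfiable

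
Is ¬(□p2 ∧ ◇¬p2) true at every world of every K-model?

Valid in K

Tableau for the negation □p2 ∧ ◇¬p2:
1. □p2 ∧ ◇¬p2, w0
2. □p2, w0   [∧-rule on 1]
3. ◇¬p2, w0   [∧-rule on 1]
4. ¬p2, w1   [◇-rule on 3: fresh world w1, w0Rw1]
5. p2, w1   [□-rule on 2 via w0Rw1]
Accessibility: w0Rw1
Branch closes: p2 and ¬p2 both at w1.
Every branch of the negation's tableau closes; the branch above is one of them.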